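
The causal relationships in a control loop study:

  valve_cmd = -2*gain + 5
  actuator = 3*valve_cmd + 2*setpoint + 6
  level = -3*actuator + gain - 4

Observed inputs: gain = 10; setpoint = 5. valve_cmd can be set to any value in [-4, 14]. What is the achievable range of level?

Intervening on valve_cmd fixes its value directly, overriding its dependence on gain.
Substituting into the actuator equation gives actuator = 3*valve_cmd + 16.
Substituting into the level equation gives level = -9*valve_cmd - 42.
Linear in valve_cmd, so extremes are at the endpoints: valve_cmd = -4 gives level = -6; valve_cmd = 14 gives level = -168.

-168 to -6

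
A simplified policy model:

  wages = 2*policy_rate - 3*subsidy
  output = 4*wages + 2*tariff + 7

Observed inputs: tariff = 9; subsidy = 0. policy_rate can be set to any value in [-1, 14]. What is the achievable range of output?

Substituting into the wages equation gives wages = 2*policy_rate.
So output = 8*policy_rate + 25.
Linear in policy_rate, so extremes are at the endpoints: policy_rate = -1 gives output = 17; policy_rate = 14 gives output = 137.

17 to 137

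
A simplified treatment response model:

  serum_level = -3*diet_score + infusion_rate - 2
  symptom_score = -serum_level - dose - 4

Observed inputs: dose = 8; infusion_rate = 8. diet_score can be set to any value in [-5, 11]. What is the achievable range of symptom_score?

-33 to 15

Substituting into the serum_level equation gives serum_level = -3*diet_score + 6.
Substituting into the symptom_score equation gives symptom_score = 3*diet_score - 18.
Linear in diet_score, so extremes are at the endpoints: diet_score = -5 gives symptom_score = -33; diet_score = 11 gives symptom_score = 15.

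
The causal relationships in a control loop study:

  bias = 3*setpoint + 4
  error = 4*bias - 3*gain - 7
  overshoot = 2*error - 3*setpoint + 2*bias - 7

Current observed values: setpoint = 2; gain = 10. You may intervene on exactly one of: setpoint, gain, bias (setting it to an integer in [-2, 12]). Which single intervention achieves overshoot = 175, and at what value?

Intervening on setpoint: with other inputs at their observed values, overshoot = 27*setpoint - 41. Solving for 175 gives setpoint = 8, within [-2, 12].
Intervening on gain: overshoot = -6*gain + 73. Reaching 175 requires gain = -17, outside [-2, 12].
Intervening on bias: overshoot = 10*bias - 87. Reaching 175 requires bias = 131/5, not an integer.

set setpoint = 8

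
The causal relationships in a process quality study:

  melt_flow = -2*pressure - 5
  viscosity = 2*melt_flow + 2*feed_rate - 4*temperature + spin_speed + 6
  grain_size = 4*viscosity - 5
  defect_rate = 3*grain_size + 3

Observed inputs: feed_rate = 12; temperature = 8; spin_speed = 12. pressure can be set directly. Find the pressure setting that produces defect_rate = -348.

Substituting into the viscosity equation gives viscosity = -4*pressure.
Substituting into the grain_size equation gives grain_size = -16*pressure - 5.
Substituting into the defect_rate equation gives defect_rate = -48*pressure - 12.
Solve -48*pressure - 12 = -348: pressure = (-348 + 12) / -48 = 7.

pressure = 7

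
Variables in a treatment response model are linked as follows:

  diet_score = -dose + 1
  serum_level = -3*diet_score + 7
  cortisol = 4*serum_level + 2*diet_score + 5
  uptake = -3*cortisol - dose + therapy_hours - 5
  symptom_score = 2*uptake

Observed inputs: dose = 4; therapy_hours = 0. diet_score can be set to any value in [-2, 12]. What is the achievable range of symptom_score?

Intervening on diet_score fixes its value directly, overriding its dependence on dose.
Substituting into the cortisol equation gives cortisol = -10*diet_score + 33.
Substituting into the uptake equation gives uptake = 30*diet_score - 108.
Substituting into the symptom_score equation gives symptom_score = 60*diet_score - 216.
Linear in diet_score, so extremes are at the endpoints: diet_score = -2 gives symptom_score = -336; diet_score = 12 gives symptom_score = 504.

-336 to 504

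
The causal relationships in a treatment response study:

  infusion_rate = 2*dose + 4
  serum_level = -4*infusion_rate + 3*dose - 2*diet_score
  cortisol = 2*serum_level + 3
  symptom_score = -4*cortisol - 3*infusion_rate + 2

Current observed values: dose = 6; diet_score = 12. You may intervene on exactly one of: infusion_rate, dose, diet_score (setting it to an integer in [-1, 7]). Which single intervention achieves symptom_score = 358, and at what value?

set diet_score = 3

Intervening on infusion_rate: symptom_score = 29*infusion_rate + 38. Reaching 358 requires infusion_rate = 320/29, not an integer.
Intervening on dose: symptom_score = 34*dose + 298. Reaching 358 requires dose = 30/17, not an integer.
Intervening on diet_score: with other inputs at their observed values, symptom_score = 16*diet_score + 310. Solving for 358 gives diet_score = 3, within [-1, 7].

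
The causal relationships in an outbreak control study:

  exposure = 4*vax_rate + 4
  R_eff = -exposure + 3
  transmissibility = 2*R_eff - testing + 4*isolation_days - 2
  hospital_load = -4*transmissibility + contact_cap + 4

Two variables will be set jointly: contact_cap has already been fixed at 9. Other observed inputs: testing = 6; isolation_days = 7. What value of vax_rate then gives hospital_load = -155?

vax_rate = -3

With contact_cap held at 9:
Substituting into the R_eff equation gives R_eff = -4*vax_rate - 1.
transmissibility becomes -8*vax_rate + 18.
So hospital_load = 32*vax_rate - 59.
Solve 32*vax_rate - 59 = -155: vax_rate = (-155 + 59) / 32 = -3.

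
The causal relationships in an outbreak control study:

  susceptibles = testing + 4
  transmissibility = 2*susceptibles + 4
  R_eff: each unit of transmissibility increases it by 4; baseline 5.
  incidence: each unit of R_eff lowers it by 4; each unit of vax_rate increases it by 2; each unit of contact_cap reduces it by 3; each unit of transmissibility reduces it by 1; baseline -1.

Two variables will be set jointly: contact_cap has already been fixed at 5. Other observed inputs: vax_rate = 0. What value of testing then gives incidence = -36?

testing = -6

With contact_cap held at 5:
Substituting into the transmissibility equation gives transmissibility = 2*testing + 12.
This gives R_eff = 8*testing + 53.
This gives incidence = -34*testing - 240.
Solve -34*testing - 240 = -36: testing = (-36 + 240) / -34 = -6.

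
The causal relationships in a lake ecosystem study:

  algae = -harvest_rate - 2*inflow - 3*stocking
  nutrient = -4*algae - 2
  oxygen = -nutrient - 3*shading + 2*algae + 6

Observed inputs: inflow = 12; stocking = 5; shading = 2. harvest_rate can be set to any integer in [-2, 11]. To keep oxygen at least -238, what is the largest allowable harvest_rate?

harvest_rate = 1

Substituting into the algae equation gives algae = -harvest_rate - 39.
Substituting into the nutrient equation gives nutrient = 4*harvest_rate + 154.
Substituting into the oxygen equation gives oxygen = -6*harvest_rate - 232.
Require -6*harvest_rate - 232 ≥ -238, so harvest_rate ≤ 1.
The largest integer in [-2, 11] satisfying this is 1.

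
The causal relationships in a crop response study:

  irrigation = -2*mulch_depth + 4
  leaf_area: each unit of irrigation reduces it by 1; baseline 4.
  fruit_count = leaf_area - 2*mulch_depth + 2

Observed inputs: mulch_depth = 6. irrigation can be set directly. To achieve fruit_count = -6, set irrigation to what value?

irrigation = 0

Intervening on irrigation fixes its value directly, overriding its dependence on mulch_depth.
Substituting into the fruit_count equation gives fruit_count = -irrigation - 6.
Solve -irrigation - 6 = -6: irrigation = (-6 + 6) / -1 = 0.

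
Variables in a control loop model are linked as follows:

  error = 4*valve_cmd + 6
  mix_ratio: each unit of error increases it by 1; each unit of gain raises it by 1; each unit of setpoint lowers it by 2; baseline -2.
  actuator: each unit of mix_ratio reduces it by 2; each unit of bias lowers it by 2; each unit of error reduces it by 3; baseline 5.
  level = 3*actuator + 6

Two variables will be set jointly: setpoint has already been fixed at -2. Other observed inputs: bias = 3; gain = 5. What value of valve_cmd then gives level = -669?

With setpoint held at -2:
Substituting into the mix_ratio equation gives mix_ratio = 4*valve_cmd + 13.
Substituting into the actuator equation gives actuator = -20*valve_cmd - 45.
level becomes -60*valve_cmd - 129.
Solve -60*valve_cmd - 129 = -669: valve_cmd = (-669 + 129) / -60 = 9.

valve_cmd = 9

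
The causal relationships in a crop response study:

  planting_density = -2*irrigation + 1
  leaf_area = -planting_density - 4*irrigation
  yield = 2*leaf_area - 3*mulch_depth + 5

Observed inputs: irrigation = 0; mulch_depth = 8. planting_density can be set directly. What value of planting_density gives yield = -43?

planting_density = 12

Intervening on planting_density fixes its value directly, overriding its dependence on irrigation.
Substituting into the leaf_area equation gives leaf_area = -planting_density.
This gives yield = -2*planting_density - 19.
Solve -2*planting_density - 19 = -43: planting_density = (-43 + 19) / -2 = 12.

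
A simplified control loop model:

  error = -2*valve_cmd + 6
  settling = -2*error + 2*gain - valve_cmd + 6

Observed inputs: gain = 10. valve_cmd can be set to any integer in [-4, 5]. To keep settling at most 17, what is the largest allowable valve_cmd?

Substituting into the settling equation gives settling = 3*valve_cmd + 14.
Require 3*valve_cmd + 14 ≤ 17, so valve_cmd ≤ 1.
The largest integer in [-4, 5] satisfying this is 1.

valve_cmd = 1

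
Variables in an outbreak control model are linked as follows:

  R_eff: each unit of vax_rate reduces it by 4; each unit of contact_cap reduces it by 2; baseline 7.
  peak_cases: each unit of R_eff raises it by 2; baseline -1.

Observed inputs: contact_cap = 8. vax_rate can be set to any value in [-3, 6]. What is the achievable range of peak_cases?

-67 to 5

Substituting into the R_eff equation gives R_eff = -4*vax_rate - 9.
Substituting into the peak_cases equation gives peak_cases = -8*vax_rate - 19.
Linear in vax_rate, so extremes are at the endpoints: vax_rate = -3 gives peak_cases = 5; vax_rate = 6 gives peak_cases = -67.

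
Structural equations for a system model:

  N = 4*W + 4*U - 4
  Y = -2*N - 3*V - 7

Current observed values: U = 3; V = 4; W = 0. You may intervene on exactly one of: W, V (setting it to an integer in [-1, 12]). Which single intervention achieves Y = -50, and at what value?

set V = 9

Intervening on W: Y = -8*W - 35. Reaching -50 requires W = 15/8, not an integer.
Intervening on V: with other inputs at their observed values, Y = -3*V - 23. Solving for -50 gives V = 9, within [-1, 12].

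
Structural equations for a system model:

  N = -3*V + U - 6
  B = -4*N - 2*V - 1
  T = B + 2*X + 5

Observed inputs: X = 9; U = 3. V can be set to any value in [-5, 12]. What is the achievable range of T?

-16 to 154

Substituting into the N equation gives N = -3*V - 3.
So B = 10*V + 11.
Substituting into the T equation gives T = 10*V + 34.
Linear in V, so extremes are at the endpoints: V = -5 gives T = -16; V = 12 gives T = 154.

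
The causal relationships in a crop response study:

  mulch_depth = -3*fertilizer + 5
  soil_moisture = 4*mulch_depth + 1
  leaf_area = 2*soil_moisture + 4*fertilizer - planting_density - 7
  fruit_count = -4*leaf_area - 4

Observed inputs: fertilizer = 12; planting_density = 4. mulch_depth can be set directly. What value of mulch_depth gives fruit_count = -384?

mulch_depth = 7

Intervening on mulch_depth fixes its value directly, overriding its dependence on fertilizer.
Substituting into the leaf_area equation gives leaf_area = 8*mulch_depth + 39.
Substituting into the fruit_count equation gives fruit_count = -32*mulch_depth - 160.
Solve -32*mulch_depth - 160 = -384: mulch_depth = (-384 + 160) / -32 = 7.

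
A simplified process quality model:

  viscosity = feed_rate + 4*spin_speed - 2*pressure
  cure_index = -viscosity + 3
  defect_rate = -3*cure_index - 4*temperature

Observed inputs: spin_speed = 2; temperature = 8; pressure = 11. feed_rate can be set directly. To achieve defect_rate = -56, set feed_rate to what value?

Substituting into the viscosity equation gives viscosity = feed_rate - 14.
Substituting into the cure_index equation gives cure_index = -feed_rate + 17.
defect_rate becomes 3*feed_rate - 83.
Solve 3*feed_rate - 83 = -56: feed_rate = (-56 + 83) / 3 = 9.

feed_rate = 9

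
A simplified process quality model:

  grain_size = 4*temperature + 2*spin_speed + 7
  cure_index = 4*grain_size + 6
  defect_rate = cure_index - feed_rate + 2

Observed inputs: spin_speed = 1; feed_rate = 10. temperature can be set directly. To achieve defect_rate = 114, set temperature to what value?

Substituting into the grain_size equation gives grain_size = 4*temperature + 9.
So cure_index = 16*temperature + 42.
defect_rate becomes 16*temperature + 34.
Solve 16*temperature + 34 = 114: temperature = (114 - 34) / 16 = 5.

temperature = 5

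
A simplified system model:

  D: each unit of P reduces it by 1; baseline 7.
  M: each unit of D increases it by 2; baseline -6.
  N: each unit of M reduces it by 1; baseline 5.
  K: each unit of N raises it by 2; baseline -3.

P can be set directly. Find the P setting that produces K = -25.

Substituting into the M equation gives M = -2*P + 8.
N becomes 2*P - 3.
Substituting into the K equation gives K = 4*P - 9.
Solve 4*P - 9 = -25: P = (-25 + 9) / 4 = -4.

P = -4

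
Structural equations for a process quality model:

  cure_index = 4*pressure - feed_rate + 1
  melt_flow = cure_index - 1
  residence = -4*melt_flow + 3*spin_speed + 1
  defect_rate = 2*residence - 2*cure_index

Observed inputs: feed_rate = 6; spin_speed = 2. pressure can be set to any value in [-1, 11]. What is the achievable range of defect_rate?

-368 to 112

Substituting into the cure_index equation gives cure_index = 4*pressure - 5.
Substituting into the melt_flow equation gives melt_flow = 4*pressure - 6.
Substituting into the residence equation gives residence = -16*pressure + 31.
This gives defect_rate = -40*pressure + 72.
Linear in pressure, so extremes are at the endpoints: pressure = -1 gives defect_rate = 112; pressure = 11 gives defect_rate = -368.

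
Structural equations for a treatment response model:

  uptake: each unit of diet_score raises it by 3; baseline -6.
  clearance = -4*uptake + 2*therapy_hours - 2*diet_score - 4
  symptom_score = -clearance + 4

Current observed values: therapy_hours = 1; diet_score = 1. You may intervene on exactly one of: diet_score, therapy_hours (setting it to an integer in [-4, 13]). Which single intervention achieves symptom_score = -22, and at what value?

Intervening on diet_score: symptom_score = 14*diet_score - 18. Reaching -22 requires diet_score = -2/7, not an integer.
Intervening on therapy_hours: with other inputs at their observed values, symptom_score = -2*therapy_hours - 2. Solving for -22 gives therapy_hours = 10, within [-4, 13].

set therapy_hours = 10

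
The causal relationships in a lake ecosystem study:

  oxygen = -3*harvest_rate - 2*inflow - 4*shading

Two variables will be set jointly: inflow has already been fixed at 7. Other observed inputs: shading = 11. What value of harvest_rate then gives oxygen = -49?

harvest_rate = -3

With inflow held at 7:
Substituting into the oxygen equation gives oxygen = -3*harvest_rate - 58.
Solve -3*harvest_rate - 58 = -49: harvest_rate = (-49 + 58) / -3 = -3.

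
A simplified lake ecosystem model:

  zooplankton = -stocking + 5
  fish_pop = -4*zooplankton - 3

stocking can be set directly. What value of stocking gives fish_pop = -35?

stocking = -3

Substituting into the fish_pop equation gives fish_pop = 4*stocking - 23.
Solve 4*stocking - 23 = -35: stocking = (-35 + 23) / 4 = -3.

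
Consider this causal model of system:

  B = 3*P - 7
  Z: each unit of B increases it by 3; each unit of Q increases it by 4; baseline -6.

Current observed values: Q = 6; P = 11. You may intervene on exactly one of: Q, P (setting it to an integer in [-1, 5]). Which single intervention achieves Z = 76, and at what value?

Intervening on Q: with other inputs at their observed values, Z = 4*Q + 72. Solving for 76 gives Q = 1, within [-1, 5].
Intervening on P: Z = 9*P - 3. Reaching 76 requires P = 79/9, not an integer.

set Q = 1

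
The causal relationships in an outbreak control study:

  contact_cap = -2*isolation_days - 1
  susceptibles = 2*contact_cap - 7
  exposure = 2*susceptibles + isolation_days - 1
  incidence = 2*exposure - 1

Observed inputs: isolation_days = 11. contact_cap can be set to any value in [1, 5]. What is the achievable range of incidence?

Intervening on contact_cap fixes its value directly, overriding its dependence on isolation_days.
Substituting into the exposure equation gives exposure = 4*contact_cap - 4.
So incidence = 8*contact_cap - 9.
Linear in contact_cap, so extremes are at the endpoints: contact_cap = 1 gives incidence = -1; contact_cap = 5 gives incidence = 31.

-1 to 31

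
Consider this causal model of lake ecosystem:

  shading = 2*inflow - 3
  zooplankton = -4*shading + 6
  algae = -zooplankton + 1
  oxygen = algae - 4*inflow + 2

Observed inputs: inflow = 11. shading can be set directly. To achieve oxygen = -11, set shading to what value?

Intervening on shading fixes its value directly, overriding its dependence on inflow.
Substituting into the algae equation gives algae = 4*shading - 5.
oxygen becomes 4*shading - 47.
Solve 4*shading - 47 = -11: shading = (-11 + 47) / 4 = 9.

shading = 9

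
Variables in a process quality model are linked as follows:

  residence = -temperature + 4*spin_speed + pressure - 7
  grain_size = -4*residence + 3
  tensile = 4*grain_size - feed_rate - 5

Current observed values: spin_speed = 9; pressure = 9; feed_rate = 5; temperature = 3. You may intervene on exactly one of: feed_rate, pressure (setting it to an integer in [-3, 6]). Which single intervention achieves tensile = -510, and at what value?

set pressure = 6

Intervening on feed_rate: tensile = -feed_rate - 553. Reaching -510 requires feed_rate = -43, outside [-3, 6].
Intervening on pressure: with other inputs at their observed values, tensile = -16*pressure - 414. Solving for -510 gives pressure = 6, within [-3, 6].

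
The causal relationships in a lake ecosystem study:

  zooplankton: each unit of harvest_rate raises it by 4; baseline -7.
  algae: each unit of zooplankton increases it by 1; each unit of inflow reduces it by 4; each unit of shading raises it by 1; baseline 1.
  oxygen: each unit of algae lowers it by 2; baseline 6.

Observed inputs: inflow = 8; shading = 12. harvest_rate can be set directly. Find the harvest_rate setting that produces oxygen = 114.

Substituting into the algae equation gives algae = 4*harvest_rate - 26.
Substituting into the oxygen equation gives oxygen = -8*harvest_rate + 58.
Solve -8*harvest_rate + 58 = 114: harvest_rate = (114 - 58) / -8 = -7.

harvest_rate = -7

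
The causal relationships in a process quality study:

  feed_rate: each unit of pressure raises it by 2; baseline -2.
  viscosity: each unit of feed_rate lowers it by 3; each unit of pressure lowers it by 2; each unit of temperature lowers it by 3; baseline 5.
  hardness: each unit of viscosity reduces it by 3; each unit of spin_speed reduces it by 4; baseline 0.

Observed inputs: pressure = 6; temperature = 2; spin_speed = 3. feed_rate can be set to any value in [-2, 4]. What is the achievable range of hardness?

9 to 63

Intervening on feed_rate fixes its value directly, overriding its dependence on pressure.
Substituting into the viscosity equation gives viscosity = -3*feed_rate - 13.
So hardness = 9*feed_rate + 27.
Linear in feed_rate, so extremes are at the endpoints: feed_rate = -2 gives hardness = 9; feed_rate = 4 gives hardness = 63.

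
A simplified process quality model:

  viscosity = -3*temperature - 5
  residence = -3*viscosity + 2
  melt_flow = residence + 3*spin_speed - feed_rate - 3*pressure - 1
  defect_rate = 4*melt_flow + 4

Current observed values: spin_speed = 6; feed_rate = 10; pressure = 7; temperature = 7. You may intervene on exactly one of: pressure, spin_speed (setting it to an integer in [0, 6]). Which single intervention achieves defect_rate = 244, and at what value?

Intervening on pressure: defect_rate = -12*pressure + 352. Reaching 244 requires pressure = 9, outside [0, 6].
Intervening on spin_speed: with other inputs at their observed values, defect_rate = 12*spin_speed + 196. Solving for 244 gives spin_speed = 4, within [0, 6].

set spin_speed = 4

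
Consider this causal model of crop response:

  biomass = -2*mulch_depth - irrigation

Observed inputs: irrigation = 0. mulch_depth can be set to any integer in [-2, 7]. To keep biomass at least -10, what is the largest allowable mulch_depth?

Substituting into the biomass equation gives biomass = -2*mulch_depth.
Require -2*mulch_depth ≥ -10, so mulch_depth ≤ 5.
The largest integer in [-2, 7] satisfying this is 5.

mulch_depth = 5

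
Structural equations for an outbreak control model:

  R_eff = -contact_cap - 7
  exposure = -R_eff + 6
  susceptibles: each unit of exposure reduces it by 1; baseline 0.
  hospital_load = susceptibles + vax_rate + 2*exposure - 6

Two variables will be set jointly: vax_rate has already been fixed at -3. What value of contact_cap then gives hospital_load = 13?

contact_cap = 9

With vax_rate held at -3:
Substituting into the exposure equation gives exposure = contact_cap + 13.
This gives susceptibles = -contact_cap - 13.
Substituting into the hospital_load equation gives hospital_load = contact_cap + 4.
Solve contact_cap + 4 = 13: contact_cap = (13 - 4) / 1 = 9.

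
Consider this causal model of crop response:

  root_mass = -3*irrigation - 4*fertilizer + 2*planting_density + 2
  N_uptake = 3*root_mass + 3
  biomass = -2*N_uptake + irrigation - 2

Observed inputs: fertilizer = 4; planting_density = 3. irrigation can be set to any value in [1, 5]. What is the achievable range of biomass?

59 to 135

Substituting into the root_mass equation gives root_mass = -3*irrigation - 8.
Substituting into the N_uptake equation gives N_uptake = -9*irrigation - 21.
Substituting into the biomass equation gives biomass = 19*irrigation + 40.
Linear in irrigation, so extremes are at the endpoints: irrigation = 1 gives biomass = 59; irrigation = 5 gives biomass = 135.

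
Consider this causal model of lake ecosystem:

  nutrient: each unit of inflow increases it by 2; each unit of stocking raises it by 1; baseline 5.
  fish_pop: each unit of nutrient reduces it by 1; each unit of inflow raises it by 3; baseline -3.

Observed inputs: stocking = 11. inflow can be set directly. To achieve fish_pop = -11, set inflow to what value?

inflow = 8

Substituting into the nutrient equation gives nutrient = 2*inflow + 16.
This gives fish_pop = inflow - 19.
Solve inflow - 19 = -11: inflow = (-11 + 19) / 1 = 8.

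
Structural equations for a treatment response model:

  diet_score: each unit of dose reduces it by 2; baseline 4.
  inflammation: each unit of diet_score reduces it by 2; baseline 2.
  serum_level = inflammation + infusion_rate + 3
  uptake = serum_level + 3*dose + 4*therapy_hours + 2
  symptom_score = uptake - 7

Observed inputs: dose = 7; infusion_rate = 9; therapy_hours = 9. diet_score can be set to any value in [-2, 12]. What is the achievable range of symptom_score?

Intervening on diet_score fixes its value directly, overriding its dependence on dose.
Substituting into the serum_level equation gives serum_level = -2*diet_score + 14.
Substituting into the uptake equation gives uptake = -2*diet_score + 73.
So symptom_score = -2*diet_score + 66.
Linear in diet_score, so extremes are at the endpoints: diet_score = -2 gives symptom_score = 70; diet_score = 12 gives symptom_score = 42.

42 to 70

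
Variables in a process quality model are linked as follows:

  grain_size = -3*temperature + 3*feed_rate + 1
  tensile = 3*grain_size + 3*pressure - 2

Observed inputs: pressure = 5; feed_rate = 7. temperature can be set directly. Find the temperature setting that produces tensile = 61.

Substituting into the grain_size equation gives grain_size = -3*temperature + 22.
Substituting into the tensile equation gives tensile = -9*temperature + 79.
Solve -9*temperature + 79 = 61: temperature = (61 - 79) / -9 = 2.

temperature = 2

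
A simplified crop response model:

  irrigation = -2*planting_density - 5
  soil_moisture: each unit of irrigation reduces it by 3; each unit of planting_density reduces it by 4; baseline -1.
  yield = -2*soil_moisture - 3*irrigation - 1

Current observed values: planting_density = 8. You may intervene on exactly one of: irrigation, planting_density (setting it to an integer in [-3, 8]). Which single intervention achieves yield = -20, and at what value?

Intervening on irrigation: yield = 3*irrigation + 65. Reaching -20 requires irrigation = -85/3, not an integer.
Intervening on planting_density: with other inputs at their observed values, yield = 2*planting_density - 14. Solving for -20 gives planting_density = -3, within [-3, 8].

set planting_density = -3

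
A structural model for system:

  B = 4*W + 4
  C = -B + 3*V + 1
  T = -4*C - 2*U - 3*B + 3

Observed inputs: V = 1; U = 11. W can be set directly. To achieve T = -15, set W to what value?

Substituting into the C equation gives C = -4*W.
Substituting into the T equation gives T = 4*W - 31.
Solve 4*W - 31 = -15: W = (-15 + 31) / 4 = 4.

W = 4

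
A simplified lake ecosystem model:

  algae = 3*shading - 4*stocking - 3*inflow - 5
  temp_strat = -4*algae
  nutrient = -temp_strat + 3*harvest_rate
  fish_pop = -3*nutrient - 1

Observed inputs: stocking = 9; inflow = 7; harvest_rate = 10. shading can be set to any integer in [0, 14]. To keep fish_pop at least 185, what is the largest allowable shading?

Substituting into the algae equation gives algae = 3*shading - 62.
temp_strat becomes -12*shading + 248.
Substituting into the nutrient equation gives nutrient = 12*shading - 218.
This gives fish_pop = -36*shading + 653.
Require -36*shading + 653 ≥ 185, so shading ≤ 13.
The largest integer in [0, 14] satisfying this is 13.

shading = 13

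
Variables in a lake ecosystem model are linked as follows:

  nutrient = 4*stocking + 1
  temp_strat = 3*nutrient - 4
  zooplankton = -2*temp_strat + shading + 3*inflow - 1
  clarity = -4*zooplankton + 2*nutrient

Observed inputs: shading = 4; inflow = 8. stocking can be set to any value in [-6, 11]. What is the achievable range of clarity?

Substituting into the temp_strat equation gives temp_strat = 12*stocking - 1.
This gives zooplankton = -24*stocking + 29.
Substituting into the clarity equation gives clarity = 104*stocking - 114.
Linear in stocking, so extremes are at the endpoints: stocking = -6 gives clarity = -738; stocking = 11 gives clarity = 1030.

-738 to 1030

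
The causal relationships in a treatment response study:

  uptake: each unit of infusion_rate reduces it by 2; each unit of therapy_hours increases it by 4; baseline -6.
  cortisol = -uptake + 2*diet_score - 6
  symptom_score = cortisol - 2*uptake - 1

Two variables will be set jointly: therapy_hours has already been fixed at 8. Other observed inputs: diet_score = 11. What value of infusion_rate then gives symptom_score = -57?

With therapy_hours held at 8:
Substituting into the uptake equation gives uptake = -2*infusion_rate + 26.
This gives cortisol = 2*infusion_rate - 10.
Substituting into the symptom_score equation gives symptom_score = 6*infusion_rate - 63.
Solve 6*infusion_rate - 63 = -57: infusion_rate = (-57 + 63) / 6 = 1.

infusion_rate = 1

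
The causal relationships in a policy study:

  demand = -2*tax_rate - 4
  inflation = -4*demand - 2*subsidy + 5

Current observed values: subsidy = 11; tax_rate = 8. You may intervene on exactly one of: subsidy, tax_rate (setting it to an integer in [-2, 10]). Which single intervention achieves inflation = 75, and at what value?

Intervening on subsidy: with other inputs at their observed values, inflation = -2*subsidy + 85. Solving for 75 gives subsidy = 5, within [-2, 10].
Intervening on tax_rate: inflation = 8*tax_rate - 1. Reaching 75 requires tax_rate = 19/2, not an integer.

set subsidy = 5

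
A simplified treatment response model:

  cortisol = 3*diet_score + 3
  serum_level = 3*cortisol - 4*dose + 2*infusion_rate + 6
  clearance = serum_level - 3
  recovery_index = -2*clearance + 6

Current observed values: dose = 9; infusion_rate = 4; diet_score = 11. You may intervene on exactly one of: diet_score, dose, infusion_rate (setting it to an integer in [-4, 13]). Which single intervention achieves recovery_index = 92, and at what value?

Intervening on diet_score: with other inputs at their observed values, recovery_index = -18*diet_score + 38. Solving for 92 gives diet_score = -3, within [-4, 13].
Intervening on dose: recovery_index = 8*dose - 232. Reaching 92 requires dose = 81/2, not an integer.
Intervening on infusion_rate: recovery_index = -4*infusion_rate - 144. Reaching 92 requires infusion_rate = -59, outside [-4, 13].

set diet_score = -3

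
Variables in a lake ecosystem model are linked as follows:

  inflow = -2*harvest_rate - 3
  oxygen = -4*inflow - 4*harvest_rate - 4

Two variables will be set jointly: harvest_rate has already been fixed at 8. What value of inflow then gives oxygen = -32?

With harvest_rate held at 8:
Intervening on inflow fixes its value directly, overriding its dependence on harvest_rate.
Substituting into the oxygen equation gives oxygen = -4*inflow - 36.
Solve -4*inflow - 36 = -32: inflow = (-32 + 36) / -4 = -1.

inflow = -1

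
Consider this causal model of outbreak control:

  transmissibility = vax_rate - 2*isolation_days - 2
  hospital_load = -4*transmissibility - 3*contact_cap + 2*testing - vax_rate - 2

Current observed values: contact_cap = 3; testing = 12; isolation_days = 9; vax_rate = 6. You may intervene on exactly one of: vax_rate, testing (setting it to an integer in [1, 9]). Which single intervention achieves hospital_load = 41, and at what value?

Intervening on vax_rate: hospital_load = -5*vax_rate + 93. Reaching 41 requires vax_rate = 52/5, not an integer.
Intervening on testing: with other inputs at their observed values, hospital_load = 2*testing + 39. Solving for 41 gives testing = 1, within [1, 9].

set testing = 1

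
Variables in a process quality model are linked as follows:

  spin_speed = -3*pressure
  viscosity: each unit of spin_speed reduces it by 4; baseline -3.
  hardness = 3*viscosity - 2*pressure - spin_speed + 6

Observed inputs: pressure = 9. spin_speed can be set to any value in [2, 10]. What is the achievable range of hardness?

Intervening on spin_speed fixes its value directly, overriding its dependence on pressure.
Substituting into the hardness equation gives hardness = -13*spin_speed - 21.
Linear in spin_speed, so extremes are at the endpoints: spin_speed = 2 gives hardness = -47; spin_speed = 10 gives hardness = -151.

-151 to -47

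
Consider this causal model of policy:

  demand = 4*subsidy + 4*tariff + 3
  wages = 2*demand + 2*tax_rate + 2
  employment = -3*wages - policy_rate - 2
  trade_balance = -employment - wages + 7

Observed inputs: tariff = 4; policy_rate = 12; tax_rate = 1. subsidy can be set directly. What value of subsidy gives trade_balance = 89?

subsidy = -1

Substituting into the demand equation gives demand = 4*subsidy + 19.
This gives wages = 8*subsidy + 42.
This gives employment = -24*subsidy - 140.
Substituting into the trade_balance equation gives trade_balance = 16*subsidy + 105.
Solve 16*subsidy + 105 = 89: subsidy = (89 - 105) / 16 = -1.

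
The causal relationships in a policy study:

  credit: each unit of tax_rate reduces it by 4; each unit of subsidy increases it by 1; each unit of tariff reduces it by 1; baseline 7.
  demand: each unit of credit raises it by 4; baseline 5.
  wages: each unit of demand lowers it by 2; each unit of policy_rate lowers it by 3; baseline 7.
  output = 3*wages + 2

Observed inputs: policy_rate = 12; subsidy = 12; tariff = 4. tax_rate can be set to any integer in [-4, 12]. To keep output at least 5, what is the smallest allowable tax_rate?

tax_rate = 5

Substituting into the credit equation gives credit = -4*tax_rate + 15.
Substituting into the demand equation gives demand = -16*tax_rate + 65.
Substituting into the wages equation gives wages = 32*tax_rate - 159.
output becomes 96*tax_rate - 475.
Require 96*tax_rate - 475 ≥ 5, so tax_rate ≥ 5.
The smallest integer in [-4, 12] satisfying this is 5.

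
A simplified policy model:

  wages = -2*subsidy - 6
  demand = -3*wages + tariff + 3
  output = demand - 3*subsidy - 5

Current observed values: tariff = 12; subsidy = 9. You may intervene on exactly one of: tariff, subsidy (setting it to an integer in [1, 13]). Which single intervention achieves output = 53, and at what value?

Intervening on tariff: with other inputs at their observed values, output = tariff + 43. Solving for 53 gives tariff = 10, within [1, 13].
Intervening on subsidy: output = 3*subsidy + 28. Reaching 53 requires subsidy = 25/3, not an integer.

set tariff = 10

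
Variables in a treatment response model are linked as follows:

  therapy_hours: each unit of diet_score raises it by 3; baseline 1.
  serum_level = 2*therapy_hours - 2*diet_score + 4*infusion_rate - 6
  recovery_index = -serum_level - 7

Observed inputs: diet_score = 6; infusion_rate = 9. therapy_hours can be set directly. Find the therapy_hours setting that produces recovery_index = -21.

Intervening on therapy_hours fixes its value directly, overriding its dependence on diet_score.
Substituting into the serum_level equation gives serum_level = 2*therapy_hours + 18.
recovery_index becomes -2*therapy_hours - 25.
Solve -2*therapy_hours - 25 = -21: therapy_hours = (-21 + 25) / -2 = -2.

therapy_hours = -2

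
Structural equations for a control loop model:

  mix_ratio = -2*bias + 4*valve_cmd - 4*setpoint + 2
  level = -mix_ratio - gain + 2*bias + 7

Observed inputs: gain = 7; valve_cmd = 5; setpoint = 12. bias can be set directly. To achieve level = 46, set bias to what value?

bias = 5

Substituting into the mix_ratio equation gives mix_ratio = -2*bias - 26.
Substituting into the level equation gives level = 4*bias + 26.
Solve 4*bias + 26 = 46: bias = (46 - 26) / 4 = 5.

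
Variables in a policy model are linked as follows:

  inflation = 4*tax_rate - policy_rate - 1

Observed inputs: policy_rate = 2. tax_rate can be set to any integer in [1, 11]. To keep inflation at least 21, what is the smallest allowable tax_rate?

tax_rate = 6

Substituting into the inflation equation gives inflation = 4*tax_rate - 3.
Require 4*tax_rate - 3 ≥ 21, so tax_rate ≥ 6.
The smallest integer in [1, 11] satisfying this is 6.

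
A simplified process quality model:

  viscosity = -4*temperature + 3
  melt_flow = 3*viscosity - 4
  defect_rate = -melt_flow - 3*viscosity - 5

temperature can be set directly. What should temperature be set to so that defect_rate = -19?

temperature = 0

Substituting into the melt_flow equation gives melt_flow = -12*temperature + 5.
Substituting into the defect_rate equation gives defect_rate = 24*temperature - 19.
Solve 24*temperature - 19 = -19: temperature = (-19 + 19) / 24 = 0.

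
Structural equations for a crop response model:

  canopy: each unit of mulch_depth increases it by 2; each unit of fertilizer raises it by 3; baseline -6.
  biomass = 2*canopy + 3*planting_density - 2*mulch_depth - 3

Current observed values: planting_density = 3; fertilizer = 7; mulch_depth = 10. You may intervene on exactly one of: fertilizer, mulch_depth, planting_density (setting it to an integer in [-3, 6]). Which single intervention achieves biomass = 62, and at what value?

Intervening on fertilizer: biomass = 6*fertilizer + 14. Reaching 62 requires fertilizer = 8, outside [-3, 6].
Intervening on mulch_depth: biomass = 2*mulch_depth + 36. Reaching 62 requires mulch_depth = 13, outside [-3, 6].
Intervening on planting_density: with other inputs at their observed values, biomass = 3*planting_density + 47. Solving for 62 gives planting_density = 5, within [-3, 6].

set planting_density = 5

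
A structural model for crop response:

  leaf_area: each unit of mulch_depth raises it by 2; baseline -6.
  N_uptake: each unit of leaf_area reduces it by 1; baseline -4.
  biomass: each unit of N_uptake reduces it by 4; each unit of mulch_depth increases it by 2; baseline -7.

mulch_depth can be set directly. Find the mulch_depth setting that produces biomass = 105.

mulch_depth = 12

Substituting into the N_uptake equation gives N_uptake = -2*mulch_depth + 2.
Substituting into the biomass equation gives biomass = 10*mulch_depth - 15.
Solve 10*mulch_depth - 15 = 105: mulch_depth = (105 + 15) / 10 = 12.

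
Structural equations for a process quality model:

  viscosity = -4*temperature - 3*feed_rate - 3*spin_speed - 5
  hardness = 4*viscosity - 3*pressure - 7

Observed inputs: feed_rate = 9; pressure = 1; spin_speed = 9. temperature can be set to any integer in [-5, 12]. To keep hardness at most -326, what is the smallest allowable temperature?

temperature = 5

Substituting into the viscosity equation gives viscosity = -4*temperature - 59.
So hardness = -16*temperature - 246.
Require -16*temperature - 246 ≤ -326, so temperature ≥ 5.
The smallest integer in [-5, 12] satisfying this is 5.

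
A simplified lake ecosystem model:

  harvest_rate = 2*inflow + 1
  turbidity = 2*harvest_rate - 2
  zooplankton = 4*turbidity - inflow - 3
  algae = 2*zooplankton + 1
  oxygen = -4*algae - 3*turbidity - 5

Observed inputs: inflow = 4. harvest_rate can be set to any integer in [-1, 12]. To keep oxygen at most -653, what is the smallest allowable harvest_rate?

harvest_rate = 11

Intervening on harvest_rate fixes its value directly, overriding its dependence on inflow.
Substituting into the zooplankton equation gives zooplankton = 8*harvest_rate - 15.
Substituting into the algae equation gives algae = 16*harvest_rate - 29.
oxygen becomes -70*harvest_rate + 117.
Require -70*harvest_rate + 117 ≤ -653, so harvest_rate ≥ 11.
The smallest integer in [-1, 12] satisfying this is 11.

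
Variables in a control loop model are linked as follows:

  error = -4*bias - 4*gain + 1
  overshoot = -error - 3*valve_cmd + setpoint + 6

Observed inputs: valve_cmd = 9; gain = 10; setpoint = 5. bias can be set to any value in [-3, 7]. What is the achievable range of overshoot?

11 to 51

Substituting into the error equation gives error = -4*bias - 39.
Substituting into the overshoot equation gives overshoot = 4*bias + 23.
Linear in bias, so extremes are at the endpoints: bias = -3 gives overshoot = 11; bias = 7 gives overshoot = 51.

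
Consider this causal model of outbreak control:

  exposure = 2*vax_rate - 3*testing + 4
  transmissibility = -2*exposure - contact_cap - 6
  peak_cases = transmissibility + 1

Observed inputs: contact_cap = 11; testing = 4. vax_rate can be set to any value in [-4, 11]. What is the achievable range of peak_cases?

Substituting into the exposure equation gives exposure = 2*vax_rate - 8.
transmissibility becomes -4*vax_rate - 1.
Substituting into the peak_cases equation gives peak_cases = -4*vax_rate.
Linear in vax_rate, so extremes are at the endpoints: vax_rate = -4 gives peak_cases = 16; vax_rate = 11 gives peak_cases = -44.

-44 to 16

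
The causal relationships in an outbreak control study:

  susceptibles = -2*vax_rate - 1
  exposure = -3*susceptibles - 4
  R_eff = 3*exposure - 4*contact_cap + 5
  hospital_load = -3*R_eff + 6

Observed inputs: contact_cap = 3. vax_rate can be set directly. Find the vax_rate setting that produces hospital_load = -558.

vax_rate = 11

Substituting into the exposure equation gives exposure = 6*vax_rate - 1.
Substituting into the R_eff equation gives R_eff = 18*vax_rate - 10.
Substituting into the hospital_load equation gives hospital_load = -54*vax_rate + 36.
Solve -54*vax_rate + 36 = -558: vax_rate = (-558 - 36) / -54 = 11.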